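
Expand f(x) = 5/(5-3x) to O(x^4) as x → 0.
1 + 3*x/5 + 9*x**2/25 + 27*x**3/125 + O(x**4)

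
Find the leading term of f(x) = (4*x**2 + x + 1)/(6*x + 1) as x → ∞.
2*x/3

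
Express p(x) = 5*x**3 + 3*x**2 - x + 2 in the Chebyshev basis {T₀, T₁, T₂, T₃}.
(7/2)T₀ + (11/4)T₁ + (3/2)T₂ + (5/4)T₃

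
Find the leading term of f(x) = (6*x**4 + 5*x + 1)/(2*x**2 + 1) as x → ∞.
3*x**2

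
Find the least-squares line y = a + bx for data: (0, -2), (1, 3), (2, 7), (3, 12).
a = -19/10, b = 23/5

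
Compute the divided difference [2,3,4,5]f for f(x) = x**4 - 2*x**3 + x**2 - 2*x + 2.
12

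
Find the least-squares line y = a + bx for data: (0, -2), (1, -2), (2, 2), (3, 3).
a = -13/5, b = 19/10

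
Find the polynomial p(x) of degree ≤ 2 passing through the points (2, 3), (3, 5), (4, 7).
2*x - 1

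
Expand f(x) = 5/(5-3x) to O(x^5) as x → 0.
1 + 3*x/5 + 9*x**2/25 + 27*x**3/125 + 81*x**4/625 + O(x**5)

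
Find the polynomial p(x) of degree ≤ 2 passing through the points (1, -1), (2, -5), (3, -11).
-x**2 - x + 1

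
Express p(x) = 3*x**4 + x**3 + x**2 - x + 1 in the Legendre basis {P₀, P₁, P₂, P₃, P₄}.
(29/15)P₀ + (-2/5)P₁ + (50/21)P₂ + (2/5)P₃ + (24/35)P₄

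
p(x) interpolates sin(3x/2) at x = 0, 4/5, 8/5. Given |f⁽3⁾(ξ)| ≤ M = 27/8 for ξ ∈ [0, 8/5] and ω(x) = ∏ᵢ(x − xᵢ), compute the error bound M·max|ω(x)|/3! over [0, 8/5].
8*sqrt(3)/125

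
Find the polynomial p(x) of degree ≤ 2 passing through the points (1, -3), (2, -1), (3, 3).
x**2 - x - 3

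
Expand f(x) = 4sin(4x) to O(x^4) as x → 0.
16*x - 128*x**3/3 + O(x**4)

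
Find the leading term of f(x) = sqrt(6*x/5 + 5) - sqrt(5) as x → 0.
3*sqrt(5)*x/25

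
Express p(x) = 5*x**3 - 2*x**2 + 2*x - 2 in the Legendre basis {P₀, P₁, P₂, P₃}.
(-8/3)P₀ + (5)P₁ + (-4/3)P₂ + (2)P₃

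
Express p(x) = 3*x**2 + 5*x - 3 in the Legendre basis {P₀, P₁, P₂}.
(-2)P₀ + (5)P₁ + (2)P₂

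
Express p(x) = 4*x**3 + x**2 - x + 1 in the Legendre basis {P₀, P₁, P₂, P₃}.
(4/3)P₀ + (7/5)P₁ + (2/3)P₂ + (8/5)P₃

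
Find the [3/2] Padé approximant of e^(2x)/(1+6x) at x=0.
(2644*x**3/7545 + 2553*x**2/2515 + 3792*x/2515 + 1)/(-7429*x**2/2515 + 13852*x/2515 + 1)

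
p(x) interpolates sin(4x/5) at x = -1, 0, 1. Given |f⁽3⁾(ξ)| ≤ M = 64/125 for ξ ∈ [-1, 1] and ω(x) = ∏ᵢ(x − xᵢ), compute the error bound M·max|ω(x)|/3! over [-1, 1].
64*sqrt(3)/3375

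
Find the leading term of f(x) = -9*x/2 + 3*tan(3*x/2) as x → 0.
27*x**3/8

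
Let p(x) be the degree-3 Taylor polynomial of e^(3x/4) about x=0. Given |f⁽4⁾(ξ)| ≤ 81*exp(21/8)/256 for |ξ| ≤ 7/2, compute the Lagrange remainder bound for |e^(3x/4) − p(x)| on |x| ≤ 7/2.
64827*exp(21/8)/32768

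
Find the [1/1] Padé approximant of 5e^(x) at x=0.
(5*x/2 + 5)/(1 - x/2)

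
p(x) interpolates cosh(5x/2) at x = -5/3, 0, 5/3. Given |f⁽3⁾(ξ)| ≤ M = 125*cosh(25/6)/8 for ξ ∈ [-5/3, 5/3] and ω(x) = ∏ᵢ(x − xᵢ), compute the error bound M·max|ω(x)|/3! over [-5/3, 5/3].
15625*sqrt(3)*cosh(25/6)/5832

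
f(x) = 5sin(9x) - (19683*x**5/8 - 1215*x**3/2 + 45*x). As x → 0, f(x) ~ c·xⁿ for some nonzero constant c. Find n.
7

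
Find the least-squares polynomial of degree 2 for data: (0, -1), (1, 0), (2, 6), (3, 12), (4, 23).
-8/7 + (2/7)x + (10/7)x²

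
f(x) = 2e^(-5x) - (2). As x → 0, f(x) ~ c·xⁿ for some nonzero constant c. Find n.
1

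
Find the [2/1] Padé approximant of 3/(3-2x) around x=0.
1/(1 - 2*x/3)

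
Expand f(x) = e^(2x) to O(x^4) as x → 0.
1 + 2*x + 2*x**2 + 4*x**3/3 + O(x**4)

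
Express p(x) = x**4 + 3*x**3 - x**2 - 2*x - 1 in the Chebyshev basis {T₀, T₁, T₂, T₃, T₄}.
(-9/8)T₀ + (1/4)T₁ + (3/4)T₃ + (1/8)T₄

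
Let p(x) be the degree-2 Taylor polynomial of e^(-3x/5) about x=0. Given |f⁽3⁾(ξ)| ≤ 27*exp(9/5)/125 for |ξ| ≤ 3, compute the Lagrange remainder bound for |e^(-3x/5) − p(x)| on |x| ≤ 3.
243*exp(9/5)/250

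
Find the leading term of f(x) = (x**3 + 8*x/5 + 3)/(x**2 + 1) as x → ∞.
x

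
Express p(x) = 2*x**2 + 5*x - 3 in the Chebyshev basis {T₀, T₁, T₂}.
(-2)T₀ + (5)T₁ + T₂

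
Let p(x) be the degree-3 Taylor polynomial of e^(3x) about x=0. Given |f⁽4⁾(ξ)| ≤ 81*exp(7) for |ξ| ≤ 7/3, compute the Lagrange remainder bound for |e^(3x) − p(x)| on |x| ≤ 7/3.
2401*exp(7)/24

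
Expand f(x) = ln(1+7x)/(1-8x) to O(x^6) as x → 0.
7*x + 63*x**2/2 + 1099*x**3/3 + 27965*x**4/12 + 330071*x**5/15 + O(x**6)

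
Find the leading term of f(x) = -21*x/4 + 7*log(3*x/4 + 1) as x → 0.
-63*x**2/32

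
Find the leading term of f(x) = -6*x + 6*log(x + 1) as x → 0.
-3*x**2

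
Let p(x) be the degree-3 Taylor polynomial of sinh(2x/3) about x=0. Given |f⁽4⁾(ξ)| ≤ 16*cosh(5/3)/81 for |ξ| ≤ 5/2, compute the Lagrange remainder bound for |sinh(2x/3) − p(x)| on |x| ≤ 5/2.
625*cosh(5/3)/1944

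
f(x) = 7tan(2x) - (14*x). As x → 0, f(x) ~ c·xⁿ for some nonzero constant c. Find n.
3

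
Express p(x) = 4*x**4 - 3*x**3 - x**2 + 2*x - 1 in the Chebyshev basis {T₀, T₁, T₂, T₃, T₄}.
(-1/4)T₁ + (3/2)T₂ + (-3/4)T₃ + (1/2)T₄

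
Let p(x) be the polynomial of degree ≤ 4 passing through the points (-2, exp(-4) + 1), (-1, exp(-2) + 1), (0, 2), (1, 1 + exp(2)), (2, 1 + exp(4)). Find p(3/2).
(-5 + 28*exp(2) + (58 + 140*exp(2) + 35*exp(4))*exp(4))*exp(-4)/128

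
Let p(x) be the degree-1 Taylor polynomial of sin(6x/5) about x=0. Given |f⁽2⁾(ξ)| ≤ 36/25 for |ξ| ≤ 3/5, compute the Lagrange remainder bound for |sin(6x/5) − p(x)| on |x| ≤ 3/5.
162/625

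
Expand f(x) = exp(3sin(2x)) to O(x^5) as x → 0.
1 + 6*x + 18*x**2 + 32*x**3 + 30*x**4 + O(x**5)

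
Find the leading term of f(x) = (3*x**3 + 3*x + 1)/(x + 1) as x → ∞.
3*x**2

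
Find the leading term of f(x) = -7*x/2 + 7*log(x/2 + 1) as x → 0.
-7*x**2/8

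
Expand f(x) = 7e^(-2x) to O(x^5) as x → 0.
7 - 14*x + 14*x**2 - 28*x**3/3 + 14*x**4/3 + O(x**5)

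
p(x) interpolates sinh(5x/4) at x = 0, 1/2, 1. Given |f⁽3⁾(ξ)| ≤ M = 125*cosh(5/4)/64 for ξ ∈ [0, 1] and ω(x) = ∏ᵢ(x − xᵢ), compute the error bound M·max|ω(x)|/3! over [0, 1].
125*sqrt(3)*cosh(5/4)/13824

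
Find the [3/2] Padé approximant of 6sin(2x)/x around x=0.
(12 - 28*x**2/5)/(x**2/5 + 1)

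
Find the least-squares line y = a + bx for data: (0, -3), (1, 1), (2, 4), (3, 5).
a = -23/10, b = 27/10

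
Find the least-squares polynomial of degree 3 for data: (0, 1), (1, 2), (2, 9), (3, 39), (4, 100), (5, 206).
7/6 + (41/252)x + (-83/42)x² + (73/36)x³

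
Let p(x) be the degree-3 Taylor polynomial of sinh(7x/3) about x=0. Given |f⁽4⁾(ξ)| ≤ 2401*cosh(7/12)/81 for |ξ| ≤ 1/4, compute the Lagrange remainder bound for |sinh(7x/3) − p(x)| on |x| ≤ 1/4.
2401*cosh(7/12)/497664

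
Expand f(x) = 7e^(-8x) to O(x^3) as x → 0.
7 - 56*x + 224*x**2 + O(x**3)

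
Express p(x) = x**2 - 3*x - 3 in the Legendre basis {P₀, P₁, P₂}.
(-8/3)P₀ + (-3)P₁ + (2/3)P₂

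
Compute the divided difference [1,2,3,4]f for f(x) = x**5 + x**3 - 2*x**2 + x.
66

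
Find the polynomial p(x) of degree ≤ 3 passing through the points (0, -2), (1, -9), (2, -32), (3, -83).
-2*x**3 - 2*x**2 - 3*x - 2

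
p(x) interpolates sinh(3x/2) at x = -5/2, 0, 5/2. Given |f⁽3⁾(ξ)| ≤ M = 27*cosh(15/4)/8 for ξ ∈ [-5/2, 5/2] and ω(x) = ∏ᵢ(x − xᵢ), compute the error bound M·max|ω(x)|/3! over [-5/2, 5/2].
125*sqrt(3)*cosh(15/4)/64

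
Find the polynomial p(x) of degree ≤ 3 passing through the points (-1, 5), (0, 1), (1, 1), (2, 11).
x**3 + 2*x**2 - 3*x + 1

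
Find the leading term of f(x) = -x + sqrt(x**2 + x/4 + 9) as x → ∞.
1/8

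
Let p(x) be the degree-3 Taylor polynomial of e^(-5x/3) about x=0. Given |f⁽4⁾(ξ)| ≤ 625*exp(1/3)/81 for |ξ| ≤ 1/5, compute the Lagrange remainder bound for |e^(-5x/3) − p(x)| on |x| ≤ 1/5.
exp(1/3)/1944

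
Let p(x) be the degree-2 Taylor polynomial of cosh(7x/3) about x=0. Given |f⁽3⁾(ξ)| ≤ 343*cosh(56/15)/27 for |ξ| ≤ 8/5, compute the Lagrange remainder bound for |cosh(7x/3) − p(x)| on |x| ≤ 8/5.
87808*cosh(56/15)/10125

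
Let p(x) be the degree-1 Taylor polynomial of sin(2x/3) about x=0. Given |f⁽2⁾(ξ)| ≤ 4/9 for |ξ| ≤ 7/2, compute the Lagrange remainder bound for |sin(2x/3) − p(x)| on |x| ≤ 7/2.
49/18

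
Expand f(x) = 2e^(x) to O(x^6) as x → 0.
2 + 2*x + x**2 + x**3/3 + x**4/12 + x**5/60 + O(x**6)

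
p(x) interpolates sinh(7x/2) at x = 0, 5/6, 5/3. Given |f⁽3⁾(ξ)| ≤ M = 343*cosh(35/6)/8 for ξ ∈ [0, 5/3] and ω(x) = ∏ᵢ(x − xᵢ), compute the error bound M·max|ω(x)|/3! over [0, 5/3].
42875*sqrt(3)*cosh(35/6)/46656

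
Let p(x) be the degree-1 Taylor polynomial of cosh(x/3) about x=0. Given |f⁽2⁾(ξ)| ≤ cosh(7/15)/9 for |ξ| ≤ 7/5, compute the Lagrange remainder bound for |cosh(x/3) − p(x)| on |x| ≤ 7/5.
49*cosh(7/15)/450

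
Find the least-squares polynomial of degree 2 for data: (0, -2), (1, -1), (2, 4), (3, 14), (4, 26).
-15/7 + (-43/70)x + (27/14)x²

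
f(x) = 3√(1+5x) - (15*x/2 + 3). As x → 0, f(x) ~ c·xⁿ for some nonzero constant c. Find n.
2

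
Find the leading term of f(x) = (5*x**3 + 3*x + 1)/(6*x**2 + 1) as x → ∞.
5*x/6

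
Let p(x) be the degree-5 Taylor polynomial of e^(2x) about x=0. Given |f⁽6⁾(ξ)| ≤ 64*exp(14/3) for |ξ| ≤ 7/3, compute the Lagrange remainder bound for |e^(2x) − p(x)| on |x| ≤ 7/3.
470596*exp(14/3)/32805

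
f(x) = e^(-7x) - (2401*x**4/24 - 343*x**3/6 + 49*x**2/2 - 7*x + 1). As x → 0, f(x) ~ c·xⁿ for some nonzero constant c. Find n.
5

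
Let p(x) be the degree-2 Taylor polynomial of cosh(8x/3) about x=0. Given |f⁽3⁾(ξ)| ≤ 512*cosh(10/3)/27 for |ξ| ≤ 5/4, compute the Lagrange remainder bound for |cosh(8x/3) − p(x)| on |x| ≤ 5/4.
500*cosh(10/3)/81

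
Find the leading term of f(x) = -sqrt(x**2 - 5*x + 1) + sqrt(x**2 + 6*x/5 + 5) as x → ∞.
31/10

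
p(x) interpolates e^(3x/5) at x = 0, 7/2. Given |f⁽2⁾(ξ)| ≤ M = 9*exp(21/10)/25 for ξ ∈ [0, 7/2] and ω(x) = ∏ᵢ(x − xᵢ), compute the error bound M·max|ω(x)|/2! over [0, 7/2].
441*exp(21/10)/800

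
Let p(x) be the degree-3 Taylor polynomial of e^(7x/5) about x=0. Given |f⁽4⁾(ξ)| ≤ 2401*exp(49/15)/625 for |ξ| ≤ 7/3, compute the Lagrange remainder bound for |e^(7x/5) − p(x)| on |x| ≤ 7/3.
5764801*exp(49/15)/1215000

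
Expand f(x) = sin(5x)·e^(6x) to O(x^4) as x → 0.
5*x + 30*x**2 + 415*x**3/6 + O(x**4)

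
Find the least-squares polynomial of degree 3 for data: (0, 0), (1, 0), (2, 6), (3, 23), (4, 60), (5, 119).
4/63 + (-457/378)x + (13/252)x² + (107/108)x³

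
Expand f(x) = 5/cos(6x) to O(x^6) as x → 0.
5 + 90*x**2 + 1350*x**4 + O(x**6)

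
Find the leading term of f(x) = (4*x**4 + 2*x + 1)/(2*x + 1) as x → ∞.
2*x**3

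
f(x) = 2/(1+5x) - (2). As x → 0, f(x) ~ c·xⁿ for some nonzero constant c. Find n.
1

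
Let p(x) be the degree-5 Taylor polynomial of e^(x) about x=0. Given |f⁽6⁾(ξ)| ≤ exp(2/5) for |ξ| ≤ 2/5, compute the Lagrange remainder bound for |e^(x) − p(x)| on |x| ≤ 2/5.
4*exp(2/5)/703125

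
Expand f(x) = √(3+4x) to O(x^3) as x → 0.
sqrt(3) + 2*sqrt(3)*x/3 - 2*sqrt(3)*x**2/9 + O(x**3)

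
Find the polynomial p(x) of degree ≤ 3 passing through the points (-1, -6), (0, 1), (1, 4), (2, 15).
2*x**3 - 2*x**2 + 3*x + 1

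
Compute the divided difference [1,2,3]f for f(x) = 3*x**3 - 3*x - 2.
18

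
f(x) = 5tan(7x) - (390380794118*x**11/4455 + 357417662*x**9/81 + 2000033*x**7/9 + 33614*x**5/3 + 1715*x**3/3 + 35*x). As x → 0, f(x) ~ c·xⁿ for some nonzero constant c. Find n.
13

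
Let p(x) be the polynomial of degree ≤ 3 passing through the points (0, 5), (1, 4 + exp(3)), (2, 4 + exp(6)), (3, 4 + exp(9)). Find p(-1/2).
-5*exp(9)/16 - 35*exp(3)/16 + 99/16 + 21*exp(6)/16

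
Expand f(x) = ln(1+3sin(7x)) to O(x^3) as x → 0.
21*x - 441*x**2/2 + O(x**3)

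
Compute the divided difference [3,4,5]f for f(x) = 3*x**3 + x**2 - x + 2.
37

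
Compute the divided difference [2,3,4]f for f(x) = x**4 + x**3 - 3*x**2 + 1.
61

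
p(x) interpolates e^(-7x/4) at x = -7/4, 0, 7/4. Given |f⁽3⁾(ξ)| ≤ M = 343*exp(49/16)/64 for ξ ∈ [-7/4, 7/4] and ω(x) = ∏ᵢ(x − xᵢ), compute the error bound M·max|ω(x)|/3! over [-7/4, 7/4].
117649*sqrt(3)*exp(49/16)/110592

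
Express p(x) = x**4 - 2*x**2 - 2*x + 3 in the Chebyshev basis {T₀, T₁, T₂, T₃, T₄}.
(19/8)T₀ + (-2)T₁ + (-1/2)T₂ + (1/8)T₄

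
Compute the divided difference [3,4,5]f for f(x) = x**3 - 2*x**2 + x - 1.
10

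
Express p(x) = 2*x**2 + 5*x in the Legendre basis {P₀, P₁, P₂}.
(2/3)P₀ + (5)P₁ + (4/3)P₂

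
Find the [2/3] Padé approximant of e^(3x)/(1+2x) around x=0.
(123*x**2/140 + 54*x/35 + 1)/(183*x**3/140 - 303*x**2/140 + 19*x/35 + 1)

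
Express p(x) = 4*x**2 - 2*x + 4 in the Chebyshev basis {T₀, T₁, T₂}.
(6)T₀ + (-2)T₁ + (2)T₂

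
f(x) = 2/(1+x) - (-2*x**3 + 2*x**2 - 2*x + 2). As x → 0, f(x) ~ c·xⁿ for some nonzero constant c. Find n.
4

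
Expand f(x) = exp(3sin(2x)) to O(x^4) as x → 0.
1 + 6*x + 18*x**2 + 32*x**3 + O(x**4)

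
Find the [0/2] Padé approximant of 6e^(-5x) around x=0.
6/(25*x**2/2 + 5*x + 1)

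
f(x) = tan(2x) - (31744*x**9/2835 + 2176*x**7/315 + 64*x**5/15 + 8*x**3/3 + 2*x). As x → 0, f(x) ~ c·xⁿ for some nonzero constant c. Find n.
11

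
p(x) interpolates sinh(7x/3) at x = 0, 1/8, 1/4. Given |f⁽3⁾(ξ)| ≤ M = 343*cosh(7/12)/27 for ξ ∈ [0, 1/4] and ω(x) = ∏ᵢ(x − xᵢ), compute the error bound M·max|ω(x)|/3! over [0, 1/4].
343*sqrt(3)*cosh(7/12)/373248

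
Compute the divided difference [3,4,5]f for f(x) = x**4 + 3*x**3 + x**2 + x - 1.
134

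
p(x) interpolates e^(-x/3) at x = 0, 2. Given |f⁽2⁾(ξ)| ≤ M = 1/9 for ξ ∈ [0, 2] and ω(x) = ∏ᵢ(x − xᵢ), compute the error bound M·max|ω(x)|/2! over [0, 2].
1/18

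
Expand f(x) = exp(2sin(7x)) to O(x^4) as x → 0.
1 + 14*x + 98*x**2 + 343*x**3 + O(x**4)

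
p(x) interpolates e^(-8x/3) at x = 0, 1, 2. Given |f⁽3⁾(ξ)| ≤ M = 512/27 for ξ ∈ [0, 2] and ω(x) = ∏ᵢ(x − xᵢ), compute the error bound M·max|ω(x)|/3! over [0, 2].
512*sqrt(3)/729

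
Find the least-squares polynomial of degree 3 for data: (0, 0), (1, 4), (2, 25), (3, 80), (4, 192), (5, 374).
5/63 + (41/27)x + (-101/126)x² + (167/54)x³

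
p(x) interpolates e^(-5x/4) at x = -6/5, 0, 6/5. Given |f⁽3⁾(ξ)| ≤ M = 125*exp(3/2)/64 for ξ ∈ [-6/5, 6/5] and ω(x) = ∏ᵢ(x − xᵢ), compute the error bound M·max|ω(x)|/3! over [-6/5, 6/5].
sqrt(3)*exp(3/2)/8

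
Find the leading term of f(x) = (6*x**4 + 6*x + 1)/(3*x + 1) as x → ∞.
2*x**3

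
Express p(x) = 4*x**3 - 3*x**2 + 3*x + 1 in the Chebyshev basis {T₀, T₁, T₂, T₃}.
(-1/2)T₀ + (6)T₁ + (-3/2)T₂ + T₃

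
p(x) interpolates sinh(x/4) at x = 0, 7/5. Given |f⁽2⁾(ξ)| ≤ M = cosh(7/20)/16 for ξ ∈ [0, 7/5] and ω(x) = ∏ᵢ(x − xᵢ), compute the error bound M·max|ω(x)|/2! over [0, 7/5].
49*cosh(7/20)/3200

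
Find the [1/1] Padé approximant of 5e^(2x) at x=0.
(5*x + 5)/(1 - x)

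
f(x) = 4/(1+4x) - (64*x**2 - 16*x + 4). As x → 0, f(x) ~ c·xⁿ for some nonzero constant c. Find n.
3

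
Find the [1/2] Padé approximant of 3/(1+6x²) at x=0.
3/(6*x**2 + 1)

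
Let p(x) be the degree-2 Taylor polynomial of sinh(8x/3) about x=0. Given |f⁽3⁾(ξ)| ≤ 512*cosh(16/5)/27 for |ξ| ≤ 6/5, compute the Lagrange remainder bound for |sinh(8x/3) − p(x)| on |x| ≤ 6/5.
2048*cosh(16/5)/375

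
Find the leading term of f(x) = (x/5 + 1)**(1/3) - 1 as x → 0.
x/15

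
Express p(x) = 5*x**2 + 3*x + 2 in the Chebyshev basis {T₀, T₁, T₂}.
(9/2)T₀ + (3)T₁ + (5/2)T₂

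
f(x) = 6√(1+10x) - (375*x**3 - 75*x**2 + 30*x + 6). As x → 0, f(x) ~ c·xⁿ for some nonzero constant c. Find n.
4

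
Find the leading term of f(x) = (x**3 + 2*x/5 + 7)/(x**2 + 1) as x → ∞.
x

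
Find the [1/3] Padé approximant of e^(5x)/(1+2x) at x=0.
(15*x/4 + 1)/(325*x**3/24 - 35*x**2/4 + 3*x/4 + 1)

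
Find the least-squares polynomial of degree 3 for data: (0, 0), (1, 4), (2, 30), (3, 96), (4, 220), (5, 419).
2/63 + (-503/378)x + (569/252)x² + (319/108)x³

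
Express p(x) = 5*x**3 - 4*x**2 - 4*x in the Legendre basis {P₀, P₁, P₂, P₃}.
(-4/3)P₀ - P₁ + (-8/3)P₂ + (2)P₃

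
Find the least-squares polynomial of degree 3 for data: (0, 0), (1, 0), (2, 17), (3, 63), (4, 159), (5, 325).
-41/126 + (71/108)x + (-583/252)x² + (82/27)x³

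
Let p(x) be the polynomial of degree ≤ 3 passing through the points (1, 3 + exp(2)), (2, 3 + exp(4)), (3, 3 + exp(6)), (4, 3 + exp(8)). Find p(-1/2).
-35*exp(8)/16 - 189*exp(4)/16 + 3 + 105*exp(2)/16 + 135*exp(6)/16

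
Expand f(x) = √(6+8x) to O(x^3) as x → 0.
sqrt(6) + 2*sqrt(6)*x/3 - 2*sqrt(6)*x**2/9 + O(x**3)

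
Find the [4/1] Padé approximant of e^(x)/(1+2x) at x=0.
(427*x**4/9320 + 115*x**3/699 + 1167*x**2/2330 + 1164*x/1165 + 1)/(2329*x/1165 + 1)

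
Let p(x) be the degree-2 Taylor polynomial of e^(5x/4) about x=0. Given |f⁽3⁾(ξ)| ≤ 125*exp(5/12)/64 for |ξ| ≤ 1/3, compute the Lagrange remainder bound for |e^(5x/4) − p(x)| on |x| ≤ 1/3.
125*exp(5/12)/10368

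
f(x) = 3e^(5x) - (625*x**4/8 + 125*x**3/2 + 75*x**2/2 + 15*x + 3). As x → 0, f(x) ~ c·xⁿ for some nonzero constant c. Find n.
5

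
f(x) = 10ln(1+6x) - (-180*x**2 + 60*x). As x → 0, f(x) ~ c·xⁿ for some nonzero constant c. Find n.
3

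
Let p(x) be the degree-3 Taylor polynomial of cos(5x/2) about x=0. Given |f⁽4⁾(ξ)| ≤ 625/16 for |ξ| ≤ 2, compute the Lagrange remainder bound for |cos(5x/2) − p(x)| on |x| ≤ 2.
625/24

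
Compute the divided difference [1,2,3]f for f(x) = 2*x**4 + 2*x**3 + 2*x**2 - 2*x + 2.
64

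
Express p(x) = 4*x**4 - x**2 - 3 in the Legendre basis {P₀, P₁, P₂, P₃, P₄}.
(-38/15)P₀ + (34/21)P₂ + (32/35)P₄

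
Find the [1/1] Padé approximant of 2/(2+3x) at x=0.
1/(3*x/2 + 1)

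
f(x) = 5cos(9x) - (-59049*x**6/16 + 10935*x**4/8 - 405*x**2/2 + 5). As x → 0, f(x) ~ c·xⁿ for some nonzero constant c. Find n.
8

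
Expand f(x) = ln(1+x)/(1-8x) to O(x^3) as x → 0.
x + 15*x**2/2 + O(x**3)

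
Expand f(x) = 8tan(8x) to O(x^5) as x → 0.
64*x + 4096*x**3/3 + O(x**5)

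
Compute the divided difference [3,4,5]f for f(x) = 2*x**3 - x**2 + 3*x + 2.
23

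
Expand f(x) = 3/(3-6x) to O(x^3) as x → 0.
1 + 2*x + 4*x**2 + O(x**3)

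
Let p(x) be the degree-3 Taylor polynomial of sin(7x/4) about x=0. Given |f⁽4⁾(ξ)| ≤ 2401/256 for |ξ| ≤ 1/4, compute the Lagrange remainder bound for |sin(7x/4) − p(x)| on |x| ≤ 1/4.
2401/1572864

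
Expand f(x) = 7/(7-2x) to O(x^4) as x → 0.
1 + 2*x/7 + 4*x**2/49 + 8*x**3/343 + O(x**4)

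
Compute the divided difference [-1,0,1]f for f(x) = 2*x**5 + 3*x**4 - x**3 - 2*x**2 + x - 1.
1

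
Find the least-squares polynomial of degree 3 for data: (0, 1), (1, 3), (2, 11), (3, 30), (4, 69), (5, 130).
67/63 + (299/378)x + (13/252)x² + (107/108)x³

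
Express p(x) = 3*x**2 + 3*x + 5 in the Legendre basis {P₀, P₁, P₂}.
(6)P₀ + (3)P₁ + (2)P₂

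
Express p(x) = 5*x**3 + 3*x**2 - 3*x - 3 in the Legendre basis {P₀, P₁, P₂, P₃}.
(-2)P₀ + (2)P₂ + (2)P₃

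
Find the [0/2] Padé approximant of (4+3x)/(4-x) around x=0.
1/(3*x**2/4 - x + 1)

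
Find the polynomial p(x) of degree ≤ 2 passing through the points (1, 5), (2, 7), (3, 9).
2*x + 3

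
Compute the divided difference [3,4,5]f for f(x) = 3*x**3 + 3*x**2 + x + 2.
39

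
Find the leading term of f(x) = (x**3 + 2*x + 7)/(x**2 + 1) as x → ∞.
x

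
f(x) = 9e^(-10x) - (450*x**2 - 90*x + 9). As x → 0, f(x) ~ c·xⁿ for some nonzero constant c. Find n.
3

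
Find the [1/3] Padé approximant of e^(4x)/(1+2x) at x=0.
(2*x + 1)/(16*x**3/3 - 4*x**2 + 1)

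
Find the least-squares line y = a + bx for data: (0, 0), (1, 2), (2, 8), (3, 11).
a = -3/5, b = 39/10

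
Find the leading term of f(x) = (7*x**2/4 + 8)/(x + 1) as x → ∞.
7*x/4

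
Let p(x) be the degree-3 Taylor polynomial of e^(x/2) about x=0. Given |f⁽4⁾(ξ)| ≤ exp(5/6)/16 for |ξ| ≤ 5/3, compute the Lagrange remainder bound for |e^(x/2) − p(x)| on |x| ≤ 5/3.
625*exp(5/6)/31104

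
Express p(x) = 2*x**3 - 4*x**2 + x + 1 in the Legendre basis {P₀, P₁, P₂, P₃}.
(-1/3)P₀ + (11/5)P₁ + (-8/3)P₂ + (4/5)P₃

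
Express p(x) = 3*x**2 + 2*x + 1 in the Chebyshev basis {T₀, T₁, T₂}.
(5/2)T₀ + (2)T₁ + (3/2)T₂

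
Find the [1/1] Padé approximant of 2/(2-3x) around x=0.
1/(1 - 3*x/2)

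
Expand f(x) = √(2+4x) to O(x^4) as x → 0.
sqrt(2) + sqrt(2)*x - sqrt(2)*x**2/2 + sqrt(2)*x**3/2 + O(x**4)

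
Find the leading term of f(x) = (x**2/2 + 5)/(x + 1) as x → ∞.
x/2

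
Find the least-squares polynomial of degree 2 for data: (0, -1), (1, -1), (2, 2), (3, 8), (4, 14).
-44/35 + (-27/70)x + (15/14)x²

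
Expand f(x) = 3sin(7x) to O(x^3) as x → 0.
21*x + O(x**3)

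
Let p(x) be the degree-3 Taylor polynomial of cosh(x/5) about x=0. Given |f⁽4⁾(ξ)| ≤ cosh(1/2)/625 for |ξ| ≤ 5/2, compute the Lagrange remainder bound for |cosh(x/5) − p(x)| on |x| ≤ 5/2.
cosh(1/2)/384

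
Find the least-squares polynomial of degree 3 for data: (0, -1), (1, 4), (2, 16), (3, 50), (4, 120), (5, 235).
-101/126 + (3203/756)x + (-541/252)x² + (58/27)x³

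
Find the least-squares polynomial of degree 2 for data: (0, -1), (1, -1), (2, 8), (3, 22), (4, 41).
-51/35 + (-111/70)x + (43/14)x²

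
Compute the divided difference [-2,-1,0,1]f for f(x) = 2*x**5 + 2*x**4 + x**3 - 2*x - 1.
7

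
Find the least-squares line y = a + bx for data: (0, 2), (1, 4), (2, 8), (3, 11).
a = 8/5, b = 31/10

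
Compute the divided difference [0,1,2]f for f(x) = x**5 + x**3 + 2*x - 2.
18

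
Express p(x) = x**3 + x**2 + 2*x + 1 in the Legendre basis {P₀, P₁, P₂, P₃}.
(4/3)P₀ + (13/5)P₁ + (2/3)P₂ + (2/5)P₃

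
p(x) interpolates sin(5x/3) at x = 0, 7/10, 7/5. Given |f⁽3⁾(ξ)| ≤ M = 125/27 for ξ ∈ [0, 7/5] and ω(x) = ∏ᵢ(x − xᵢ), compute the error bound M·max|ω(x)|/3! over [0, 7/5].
343*sqrt(3)/5832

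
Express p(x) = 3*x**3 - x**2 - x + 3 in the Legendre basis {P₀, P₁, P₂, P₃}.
(8/3)P₀ + (4/5)P₁ + (-2/3)P₂ + (6/5)P₃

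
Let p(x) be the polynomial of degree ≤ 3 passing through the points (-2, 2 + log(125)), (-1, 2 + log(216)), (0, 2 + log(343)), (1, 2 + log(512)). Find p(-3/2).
2 + log(72*2**(3/8)*3**(13/16)*5**(15/16)*7**(1/16)/7)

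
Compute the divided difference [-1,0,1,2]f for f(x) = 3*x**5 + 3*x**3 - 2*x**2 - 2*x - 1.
18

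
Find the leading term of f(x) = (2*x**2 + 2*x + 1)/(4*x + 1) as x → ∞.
x/2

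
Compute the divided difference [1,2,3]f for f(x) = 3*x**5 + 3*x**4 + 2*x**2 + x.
347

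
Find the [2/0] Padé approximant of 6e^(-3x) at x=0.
27*x**2 - 18*x + 6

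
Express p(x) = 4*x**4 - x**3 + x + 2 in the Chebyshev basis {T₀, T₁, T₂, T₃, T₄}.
(7/2)T₀ + (1/4)T₁ + (2)T₂ + (-1/4)T₃ + (1/2)T₄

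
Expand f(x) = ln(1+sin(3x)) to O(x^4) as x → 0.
3*x - 9*x**2/2 + 9*x**3/2 + O(x**4)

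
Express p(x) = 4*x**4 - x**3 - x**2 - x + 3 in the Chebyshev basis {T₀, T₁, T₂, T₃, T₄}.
(4)T₀ + (-7/4)T₁ + (3/2)T₂ + (-1/4)T₃ + (1/2)T₄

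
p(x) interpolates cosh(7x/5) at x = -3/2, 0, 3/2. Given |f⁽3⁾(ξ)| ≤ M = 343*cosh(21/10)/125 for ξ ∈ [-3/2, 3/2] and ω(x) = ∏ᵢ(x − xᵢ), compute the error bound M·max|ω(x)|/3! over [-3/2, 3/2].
343*sqrt(3)*cosh(21/10)/1000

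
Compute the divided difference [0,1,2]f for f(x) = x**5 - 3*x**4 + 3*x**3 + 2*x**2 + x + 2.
5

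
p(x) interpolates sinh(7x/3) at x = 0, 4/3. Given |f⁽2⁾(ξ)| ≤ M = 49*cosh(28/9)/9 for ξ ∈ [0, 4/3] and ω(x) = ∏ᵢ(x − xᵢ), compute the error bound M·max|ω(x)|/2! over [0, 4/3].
98*cosh(28/9)/81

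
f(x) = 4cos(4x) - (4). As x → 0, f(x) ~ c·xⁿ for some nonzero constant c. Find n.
2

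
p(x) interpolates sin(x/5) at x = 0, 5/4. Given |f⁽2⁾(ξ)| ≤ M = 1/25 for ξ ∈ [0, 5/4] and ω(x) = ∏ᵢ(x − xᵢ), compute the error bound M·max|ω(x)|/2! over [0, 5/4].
1/128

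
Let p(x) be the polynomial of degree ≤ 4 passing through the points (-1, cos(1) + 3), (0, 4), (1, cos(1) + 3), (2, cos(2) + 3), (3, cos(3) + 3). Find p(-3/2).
-9/32 + 35*cos(3)/128 - 45*cos(2)/32 + 693*cos(1)/128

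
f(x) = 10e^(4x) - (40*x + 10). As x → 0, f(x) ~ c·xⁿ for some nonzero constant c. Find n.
2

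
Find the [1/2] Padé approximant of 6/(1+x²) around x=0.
6/(x**2 + 1)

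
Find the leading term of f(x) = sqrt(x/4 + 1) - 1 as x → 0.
x/8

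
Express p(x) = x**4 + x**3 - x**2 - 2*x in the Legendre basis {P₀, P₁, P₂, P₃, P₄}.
(-2/15)P₀ + (-7/5)P₁ + (-2/21)P₂ + (2/5)P₃ + (8/35)P₄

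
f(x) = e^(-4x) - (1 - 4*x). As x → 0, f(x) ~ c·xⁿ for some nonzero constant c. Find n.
2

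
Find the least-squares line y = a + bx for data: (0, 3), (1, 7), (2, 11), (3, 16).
a = 14/5, b = 43/10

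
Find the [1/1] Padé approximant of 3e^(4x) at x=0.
(6*x + 3)/(1 - 2*x)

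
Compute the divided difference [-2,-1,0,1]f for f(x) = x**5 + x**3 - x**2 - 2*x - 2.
6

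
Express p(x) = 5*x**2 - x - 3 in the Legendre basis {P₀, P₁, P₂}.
(-4/3)P₀ - P₁ + (10/3)P₂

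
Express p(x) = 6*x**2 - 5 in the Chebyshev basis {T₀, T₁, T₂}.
(-2)T₀ + (3)T₂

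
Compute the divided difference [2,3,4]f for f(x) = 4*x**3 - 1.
36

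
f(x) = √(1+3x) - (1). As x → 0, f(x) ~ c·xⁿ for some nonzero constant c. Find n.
1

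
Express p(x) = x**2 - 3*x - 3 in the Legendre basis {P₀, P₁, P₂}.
(-8/3)P₀ + (-3)P₁ + (2/3)P₂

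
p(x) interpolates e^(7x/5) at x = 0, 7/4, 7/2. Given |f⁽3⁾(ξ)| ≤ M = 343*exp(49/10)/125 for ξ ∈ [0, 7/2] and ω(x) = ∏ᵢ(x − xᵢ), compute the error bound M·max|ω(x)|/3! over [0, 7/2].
117649*sqrt(3)*exp(49/10)/216000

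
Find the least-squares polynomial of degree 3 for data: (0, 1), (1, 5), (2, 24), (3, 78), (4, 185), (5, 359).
76/63 + (118/189)x + (-43/126)x² + (157/54)x³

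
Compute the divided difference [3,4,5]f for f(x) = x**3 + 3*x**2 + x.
15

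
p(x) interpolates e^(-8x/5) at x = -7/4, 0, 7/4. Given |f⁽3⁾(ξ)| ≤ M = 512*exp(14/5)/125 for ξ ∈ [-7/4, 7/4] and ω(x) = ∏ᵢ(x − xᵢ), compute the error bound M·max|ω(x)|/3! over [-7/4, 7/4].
2744*sqrt(3)*exp(14/5)/3375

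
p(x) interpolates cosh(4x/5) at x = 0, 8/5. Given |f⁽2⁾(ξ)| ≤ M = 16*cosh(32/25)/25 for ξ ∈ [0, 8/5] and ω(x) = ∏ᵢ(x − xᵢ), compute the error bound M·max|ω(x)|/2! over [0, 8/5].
128*cosh(32/25)/625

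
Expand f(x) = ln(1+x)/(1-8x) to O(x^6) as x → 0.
x + 15*x**2/2 + 181*x**3/3 + 5789*x**4/12 + 57893*x**5/15 + O(x**6)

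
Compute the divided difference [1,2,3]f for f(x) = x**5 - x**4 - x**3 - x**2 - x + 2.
58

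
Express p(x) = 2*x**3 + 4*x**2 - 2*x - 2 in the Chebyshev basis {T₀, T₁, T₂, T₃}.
(-1/2)T₁ + (2)T₂ + (1/2)T₃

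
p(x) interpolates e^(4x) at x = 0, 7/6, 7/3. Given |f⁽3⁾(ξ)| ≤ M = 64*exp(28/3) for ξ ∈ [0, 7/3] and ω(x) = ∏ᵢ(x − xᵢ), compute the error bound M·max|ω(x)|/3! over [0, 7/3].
2744*sqrt(3)*exp(28/3)/729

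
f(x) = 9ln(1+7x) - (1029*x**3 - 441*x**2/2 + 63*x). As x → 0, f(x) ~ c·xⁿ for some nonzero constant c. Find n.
4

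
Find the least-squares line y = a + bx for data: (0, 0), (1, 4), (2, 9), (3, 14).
a = -3/10, b = 47/10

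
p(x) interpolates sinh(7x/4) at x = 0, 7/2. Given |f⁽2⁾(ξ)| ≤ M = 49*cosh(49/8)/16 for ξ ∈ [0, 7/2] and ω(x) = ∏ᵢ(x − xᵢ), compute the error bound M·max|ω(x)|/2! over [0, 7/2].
2401*cosh(49/8)/512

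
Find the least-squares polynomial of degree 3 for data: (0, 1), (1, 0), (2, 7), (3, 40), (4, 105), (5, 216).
11/9 + (-694/189)x + (-19/63)x² + (52/27)x³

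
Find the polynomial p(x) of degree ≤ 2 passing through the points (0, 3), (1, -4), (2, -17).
-3*x**2 - 4*x + 3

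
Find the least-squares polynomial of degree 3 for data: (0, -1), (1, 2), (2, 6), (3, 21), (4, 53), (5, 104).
-5/7 + (29/14)x + (-17/14)x² + x³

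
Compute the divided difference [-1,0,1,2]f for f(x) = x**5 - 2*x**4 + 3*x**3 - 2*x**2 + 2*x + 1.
4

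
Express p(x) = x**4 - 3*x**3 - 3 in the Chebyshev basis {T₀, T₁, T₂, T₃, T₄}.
(-21/8)T₀ + (-9/4)T₁ + (1/2)T₂ + (-3/4)T₃ + (1/8)T₄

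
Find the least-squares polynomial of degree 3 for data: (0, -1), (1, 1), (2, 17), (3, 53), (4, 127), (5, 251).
-9/7 + (7/3)x + (-17/14)x² + (13/6)x³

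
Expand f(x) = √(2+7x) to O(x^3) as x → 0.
sqrt(2) + 7*sqrt(2)*x/4 - 49*sqrt(2)*x**2/32 + O(x**3)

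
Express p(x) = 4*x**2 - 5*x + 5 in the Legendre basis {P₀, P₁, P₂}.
(19/3)P₀ + (-5)P₁ + (8/3)P₂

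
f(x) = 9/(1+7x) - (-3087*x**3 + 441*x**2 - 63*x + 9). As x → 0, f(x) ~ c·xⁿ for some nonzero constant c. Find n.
4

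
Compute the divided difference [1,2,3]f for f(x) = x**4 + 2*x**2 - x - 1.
27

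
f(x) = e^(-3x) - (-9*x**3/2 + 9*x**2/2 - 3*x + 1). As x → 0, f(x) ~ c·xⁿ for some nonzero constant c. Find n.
4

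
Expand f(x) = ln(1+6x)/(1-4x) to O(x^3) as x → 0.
6*x + 6*x**2 + O(x**3)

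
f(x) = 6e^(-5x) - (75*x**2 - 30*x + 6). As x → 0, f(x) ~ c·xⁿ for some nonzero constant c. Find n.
3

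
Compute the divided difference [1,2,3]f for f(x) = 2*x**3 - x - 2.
12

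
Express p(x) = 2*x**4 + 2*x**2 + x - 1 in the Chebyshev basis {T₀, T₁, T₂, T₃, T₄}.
(3/4)T₀ + T₁ + (2)T₂ + (1/4)T₄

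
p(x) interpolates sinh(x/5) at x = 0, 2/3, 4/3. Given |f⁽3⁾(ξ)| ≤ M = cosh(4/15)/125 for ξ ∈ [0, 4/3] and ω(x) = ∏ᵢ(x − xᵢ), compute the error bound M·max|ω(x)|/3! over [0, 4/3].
8*sqrt(3)*cosh(4/15)/91125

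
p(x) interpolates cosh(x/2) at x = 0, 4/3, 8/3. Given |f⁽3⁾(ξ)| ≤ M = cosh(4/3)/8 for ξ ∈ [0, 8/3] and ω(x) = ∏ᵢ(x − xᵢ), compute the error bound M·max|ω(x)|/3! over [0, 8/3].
8*sqrt(3)*cosh(4/3)/729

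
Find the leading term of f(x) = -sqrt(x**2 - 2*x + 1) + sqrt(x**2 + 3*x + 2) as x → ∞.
5/2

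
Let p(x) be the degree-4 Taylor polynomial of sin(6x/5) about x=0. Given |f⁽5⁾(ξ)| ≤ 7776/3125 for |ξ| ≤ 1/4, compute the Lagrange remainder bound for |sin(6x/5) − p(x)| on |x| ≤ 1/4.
81/4000000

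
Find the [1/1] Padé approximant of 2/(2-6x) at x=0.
1/(1 - 3*x)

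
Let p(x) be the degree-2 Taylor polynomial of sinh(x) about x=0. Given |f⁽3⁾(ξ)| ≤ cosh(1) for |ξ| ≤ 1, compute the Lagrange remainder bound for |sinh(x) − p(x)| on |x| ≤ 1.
cosh(1)/6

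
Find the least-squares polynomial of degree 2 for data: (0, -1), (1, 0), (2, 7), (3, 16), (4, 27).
-51/35 + (32/35)x + (11/7)x²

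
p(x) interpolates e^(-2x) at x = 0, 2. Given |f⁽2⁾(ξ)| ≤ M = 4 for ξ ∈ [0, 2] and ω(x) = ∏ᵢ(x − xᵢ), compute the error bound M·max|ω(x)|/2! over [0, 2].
2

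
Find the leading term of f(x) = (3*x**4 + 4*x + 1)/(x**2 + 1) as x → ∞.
3*x**2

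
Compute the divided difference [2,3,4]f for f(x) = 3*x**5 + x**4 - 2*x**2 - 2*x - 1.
908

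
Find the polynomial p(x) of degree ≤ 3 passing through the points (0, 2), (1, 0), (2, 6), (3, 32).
2*x**3 - 2*x**2 - 2*x + 2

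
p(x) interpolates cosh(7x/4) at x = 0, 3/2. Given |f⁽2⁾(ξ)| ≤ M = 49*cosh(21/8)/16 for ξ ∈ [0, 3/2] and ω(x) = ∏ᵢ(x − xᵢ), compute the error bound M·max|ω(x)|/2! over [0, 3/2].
441*cosh(21/8)/512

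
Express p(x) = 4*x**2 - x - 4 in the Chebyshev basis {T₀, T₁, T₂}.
(-2)T₀ - T₁ + (2)T₂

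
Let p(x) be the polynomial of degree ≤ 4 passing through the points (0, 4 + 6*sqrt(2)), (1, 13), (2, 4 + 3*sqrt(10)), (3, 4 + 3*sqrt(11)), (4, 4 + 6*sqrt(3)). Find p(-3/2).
-6109/32 - 1155*sqrt(11)/32 + 945*sqrt(3)/64 + 3465*sqrt(2)/64 + 4455*sqrt(10)/64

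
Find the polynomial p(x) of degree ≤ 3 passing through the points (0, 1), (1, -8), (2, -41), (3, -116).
-3*x**3 - 3*x**2 - 3*x + 1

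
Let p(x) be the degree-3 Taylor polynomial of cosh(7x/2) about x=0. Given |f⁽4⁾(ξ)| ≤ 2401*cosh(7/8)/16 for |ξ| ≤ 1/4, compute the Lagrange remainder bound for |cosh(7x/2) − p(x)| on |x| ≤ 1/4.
2401*cosh(7/8)/98304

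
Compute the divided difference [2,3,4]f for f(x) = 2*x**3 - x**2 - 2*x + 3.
17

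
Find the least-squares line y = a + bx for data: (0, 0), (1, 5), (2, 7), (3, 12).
a = 3/10, b = 19/5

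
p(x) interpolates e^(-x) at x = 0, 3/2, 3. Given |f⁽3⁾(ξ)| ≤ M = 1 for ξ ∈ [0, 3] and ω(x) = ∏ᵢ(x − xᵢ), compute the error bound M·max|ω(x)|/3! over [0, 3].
sqrt(3)/8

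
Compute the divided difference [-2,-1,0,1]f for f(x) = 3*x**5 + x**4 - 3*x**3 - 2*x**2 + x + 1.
10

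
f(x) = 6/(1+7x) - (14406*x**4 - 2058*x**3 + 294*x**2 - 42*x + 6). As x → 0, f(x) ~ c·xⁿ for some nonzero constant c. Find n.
5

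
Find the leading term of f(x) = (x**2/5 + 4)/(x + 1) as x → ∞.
x/5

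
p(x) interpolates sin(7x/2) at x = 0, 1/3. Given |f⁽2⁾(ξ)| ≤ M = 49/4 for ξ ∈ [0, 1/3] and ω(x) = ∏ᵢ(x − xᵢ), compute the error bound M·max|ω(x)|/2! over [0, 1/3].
49/288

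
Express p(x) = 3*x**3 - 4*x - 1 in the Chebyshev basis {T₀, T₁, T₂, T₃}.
-T₀ + (-7/4)T₁ + (3/4)T₃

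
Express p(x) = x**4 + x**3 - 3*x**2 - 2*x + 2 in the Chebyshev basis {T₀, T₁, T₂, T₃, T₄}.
(7/8)T₀ + (-5/4)T₁ - T₂ + (1/4)T₃ + (1/8)T₄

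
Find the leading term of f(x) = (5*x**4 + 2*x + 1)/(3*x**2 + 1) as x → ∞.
5*x**2/3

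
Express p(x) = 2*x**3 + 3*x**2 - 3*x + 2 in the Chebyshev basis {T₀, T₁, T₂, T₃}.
(7/2)T₀ + (-3/2)T₁ + (3/2)T₂ + (1/2)T₃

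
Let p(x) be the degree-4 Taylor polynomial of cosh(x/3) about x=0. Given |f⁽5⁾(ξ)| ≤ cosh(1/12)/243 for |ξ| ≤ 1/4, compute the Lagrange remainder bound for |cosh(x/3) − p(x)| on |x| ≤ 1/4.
cosh(1/12)/29859840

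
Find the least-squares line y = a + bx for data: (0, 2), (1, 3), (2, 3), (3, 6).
a = 17/10, b = 6/5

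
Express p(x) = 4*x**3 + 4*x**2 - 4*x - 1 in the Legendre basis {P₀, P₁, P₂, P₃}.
(1/3)P₀ + (-8/5)P₁ + (8/3)P₂ + (8/5)P₃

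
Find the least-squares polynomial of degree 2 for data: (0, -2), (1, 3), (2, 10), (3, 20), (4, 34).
-9/5 + (29/10)x + (3/2)x²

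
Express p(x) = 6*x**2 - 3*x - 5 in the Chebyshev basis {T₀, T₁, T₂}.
(-2)T₀ + (-3)T₁ + (3)T₂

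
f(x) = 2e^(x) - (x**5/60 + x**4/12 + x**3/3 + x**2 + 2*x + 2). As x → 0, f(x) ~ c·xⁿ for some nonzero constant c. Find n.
6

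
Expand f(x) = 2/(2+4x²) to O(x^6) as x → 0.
1 - 2*x**2 + 4*x**4 + O(x**6)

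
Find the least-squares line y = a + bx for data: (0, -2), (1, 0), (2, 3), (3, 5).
a = -21/10, b = 12/5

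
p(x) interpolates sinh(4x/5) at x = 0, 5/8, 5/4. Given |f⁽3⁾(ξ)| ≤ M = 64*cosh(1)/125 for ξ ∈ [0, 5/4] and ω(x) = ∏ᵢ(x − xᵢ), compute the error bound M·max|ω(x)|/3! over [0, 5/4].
sqrt(3)*cosh(1)/216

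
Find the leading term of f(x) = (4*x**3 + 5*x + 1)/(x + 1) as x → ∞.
4*x**2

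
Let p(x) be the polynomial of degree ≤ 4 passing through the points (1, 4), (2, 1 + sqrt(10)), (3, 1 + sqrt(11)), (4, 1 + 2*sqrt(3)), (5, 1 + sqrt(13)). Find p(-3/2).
-2145*sqrt(10)/32 - 1365*sqrt(3)/16 + 1155*sqrt(13)/128 + 9137/128 + 5005*sqrt(11)/64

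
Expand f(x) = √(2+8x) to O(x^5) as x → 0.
sqrt(2) + 2*sqrt(2)*x - 2*sqrt(2)*x**2 + 4*sqrt(2)*x**3 - 10*sqrt(2)*x**4 + O(x**5)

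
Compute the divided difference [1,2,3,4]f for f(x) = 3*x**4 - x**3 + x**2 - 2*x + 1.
29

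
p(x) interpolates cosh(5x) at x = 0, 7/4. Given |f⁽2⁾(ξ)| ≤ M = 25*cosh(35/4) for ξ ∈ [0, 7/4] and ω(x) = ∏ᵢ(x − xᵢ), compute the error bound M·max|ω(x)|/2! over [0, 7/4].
1225*cosh(35/4)/128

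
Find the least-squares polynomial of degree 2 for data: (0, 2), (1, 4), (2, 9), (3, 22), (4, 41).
12/5 + (-12/5)x + (3)x²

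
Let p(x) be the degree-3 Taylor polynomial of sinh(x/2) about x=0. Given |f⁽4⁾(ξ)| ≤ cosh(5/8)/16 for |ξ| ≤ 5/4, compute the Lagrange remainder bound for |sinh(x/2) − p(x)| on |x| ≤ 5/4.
625*cosh(5/8)/98304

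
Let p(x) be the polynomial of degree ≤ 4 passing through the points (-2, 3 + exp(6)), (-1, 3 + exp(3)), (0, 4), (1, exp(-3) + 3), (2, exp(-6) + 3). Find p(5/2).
(-420*exp(3) + 315 + (-180*exp(3) + 762 + 35*exp(6))*exp(6))*exp(-6)/128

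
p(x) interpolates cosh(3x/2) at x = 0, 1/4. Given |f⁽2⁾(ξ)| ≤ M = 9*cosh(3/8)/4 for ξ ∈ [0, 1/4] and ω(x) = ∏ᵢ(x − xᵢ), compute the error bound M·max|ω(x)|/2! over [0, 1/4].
9*cosh(3/8)/512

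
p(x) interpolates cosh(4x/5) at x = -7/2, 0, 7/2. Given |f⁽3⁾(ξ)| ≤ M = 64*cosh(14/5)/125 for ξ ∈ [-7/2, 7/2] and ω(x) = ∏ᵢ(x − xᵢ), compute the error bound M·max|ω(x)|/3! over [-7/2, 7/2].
2744*sqrt(3)*cosh(14/5)/3375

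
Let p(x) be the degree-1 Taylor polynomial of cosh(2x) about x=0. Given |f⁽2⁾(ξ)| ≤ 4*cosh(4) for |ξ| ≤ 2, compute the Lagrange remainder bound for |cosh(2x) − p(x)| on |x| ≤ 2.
8*cosh(4)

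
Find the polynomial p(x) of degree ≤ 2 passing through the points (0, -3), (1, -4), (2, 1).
3*x**2 - 4*x - 3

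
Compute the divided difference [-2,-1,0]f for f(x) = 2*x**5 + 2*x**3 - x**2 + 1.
-37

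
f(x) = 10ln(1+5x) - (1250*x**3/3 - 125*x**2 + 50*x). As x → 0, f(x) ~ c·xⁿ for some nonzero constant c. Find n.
4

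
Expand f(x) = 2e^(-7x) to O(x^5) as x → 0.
2 - 14*x + 49*x**2 - 343*x**3/3 + 2401*x**4/12 + O(x**5)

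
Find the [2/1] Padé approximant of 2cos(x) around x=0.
2 - x**2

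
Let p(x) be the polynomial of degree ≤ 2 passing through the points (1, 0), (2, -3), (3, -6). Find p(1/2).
3/2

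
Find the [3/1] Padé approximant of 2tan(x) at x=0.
2*x*(x**2 + 3)/3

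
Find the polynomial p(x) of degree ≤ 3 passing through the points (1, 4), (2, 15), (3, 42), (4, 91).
x**3 + 2*x**2 - 2*x + 3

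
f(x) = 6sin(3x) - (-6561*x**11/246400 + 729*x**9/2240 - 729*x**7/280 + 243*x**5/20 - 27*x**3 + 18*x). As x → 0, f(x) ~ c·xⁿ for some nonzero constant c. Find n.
13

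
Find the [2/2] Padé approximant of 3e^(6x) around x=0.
(9*x**2 + 9*x + 3)/(3*x**2 - 3*x + 1)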